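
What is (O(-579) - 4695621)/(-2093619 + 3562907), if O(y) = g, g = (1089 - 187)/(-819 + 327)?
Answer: -28173737/8815728 ≈ -3.1959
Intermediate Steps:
g = -11/6 (g = 902/(-492) = 902*(-1/492) = -11/6 ≈ -1.8333)
O(y) = -11/6
(O(-579) - 4695621)/(-2093619 + 3562907) = (-11/6 - 4695621)/(-2093619 + 3562907) = -28173737/6/1469288 = -28173737/6*1/1469288 = -28173737/8815728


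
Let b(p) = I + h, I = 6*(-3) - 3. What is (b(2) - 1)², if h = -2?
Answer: 576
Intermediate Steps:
I = -21 (I = -18 - 3 = -21)
b(p) = -23 (b(p) = -21 - 2 = -23)
(b(2) - 1)² = (-23 - 1)² = (-24)² = 576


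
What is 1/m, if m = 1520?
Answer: 1/1520 ≈ 0.00065789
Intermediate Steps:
1/m = 1/1520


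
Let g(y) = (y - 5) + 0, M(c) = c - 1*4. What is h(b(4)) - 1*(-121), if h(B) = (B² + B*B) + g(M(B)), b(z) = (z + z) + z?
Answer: 412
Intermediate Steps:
b(z) = 3*z (b(z) = 2*z + z = 3*z)
M(c) = -4 + c (M(c) = c - 4 = -4 + c)
g(y) = -5 + y (g(y) = (-5 + y) + 0 = -5 + y)
h(B) = -9 + B + 2*B² (h(B) = (B² + B*B) + (-5 + (-4 + B)) = (B² + B²) + (-9 + B) = 2*B² + (-9 + B) = -9 + B + 2*B²)
h(b(4)) - 1*(-121) = (-9 + 3*4 + 2*(3*4)²) - 1*(-121) = (-9 + 12 + 2*12²) + 121 = (-9 + 12 + 2*144) + 121 = (-9 + 12 + 288) + 121 = 291 + 121 = 412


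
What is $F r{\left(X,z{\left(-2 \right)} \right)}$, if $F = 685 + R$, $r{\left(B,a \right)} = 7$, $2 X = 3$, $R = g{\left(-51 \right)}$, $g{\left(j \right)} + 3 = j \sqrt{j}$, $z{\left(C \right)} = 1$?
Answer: $4774 - 357 i \sqrt{51} \approx 4774.0 - 2549.5 i$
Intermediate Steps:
$g{\left(j \right)} = -3 + j^{\frac{3}{2}}$ ($g{\left(j \right)} = -3 + j \sqrt{j} = -3 + j^{\frac{3}{2}}$)
$R = -3 - 51 i \sqrt{51}$ ($R = -3 + \left(-51\right)^{\frac{3}{2}} = -3 - 51 i \sqrt{51} \approx -3.0 - 364.21 i$)
$X = \frac{3}{2}$ ($X = \frac{1}{2} \cdot 3 = \frac{3}{2} \approx 1.5$)
$F = 682 - 51 i \sqrt{51}$ ($F = 685 - \left(3 + 51 i \sqrt{51}\right) = 682 - 51 i \sqrt{51} \approx 682.0 - 364.21 i$)
$F r{\left(X,z{\left(-2 \right)} \right)} = \left(682 - 51 i \sqrt{51}\right) 7 = 4774 - 357 i \sqrt{51}$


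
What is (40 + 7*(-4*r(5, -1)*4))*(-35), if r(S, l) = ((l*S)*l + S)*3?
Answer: 116200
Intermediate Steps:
r(S, l) = 3*S + 3*S*l**2 (r(S, l) = ((S*l)*l + S)*3 = (S*l**2 + S)*3 = (S + S*l**2)*3 = 3*S + 3*S*l**2)
(40 + 7*(-4*r(5, -1)*4))*(-35) = (40 + 7*(-4*(3*5*(1 + (-1)**2))*4))*(-35) = (40 + 7*(-4*(3*5*(1 + 1))*4))*(-35) = (40 + 7*(-4*(3*5*2)*4))*(-35) = (40 + 7*(-4*30*4))*(-35) = (40 + 7*(-480))*(-35) = (40 - 3360)*(-35) = -3320*(-35) = 116200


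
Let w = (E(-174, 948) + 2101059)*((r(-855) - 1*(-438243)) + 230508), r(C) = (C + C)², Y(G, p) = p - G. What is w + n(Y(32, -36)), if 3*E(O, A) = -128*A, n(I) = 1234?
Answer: 7403468293195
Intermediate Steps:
E(O, A) = -128*A/3 (E(O, A) = (-128*A)/3 = -128*A/3)
r(C) = 4*C² (r(C) = (2*C)² = 4*C²)
w = 7403468291961 (w = (-128/3*948 + 2101059)*((4*(-855)² - 1*(-438243)) + 230508) = (-40448 + 2101059)*((4*731025 + 438243) + 230508) = 2060611*((2924100 + 438243) + 230508) = 2060611*(3362343 + 230508) = 2060611*3592851 = 7403468291961)
w + n(Y(32, -36)) = 7403468291961 + 1234 = 7403468293195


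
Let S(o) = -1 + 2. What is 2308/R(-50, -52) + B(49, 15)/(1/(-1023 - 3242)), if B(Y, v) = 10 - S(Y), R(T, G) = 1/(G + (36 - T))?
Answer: 40087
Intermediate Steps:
S(o) = 1
R(T, G) = 1/(36 + G - T)
B(Y, v) = 9 (B(Y, v) = 10 - 1*1 = 10 - 1 = 9)
2308/R(-50, -52) + B(49, 15)/(1/(-1023 - 3242)) = 2308/(1/(36 - 52 - 1*(-50))) + 9/(1/(-1023 - 3242)) = 2308/(1/(36 - 52 + 50)) + 9/(1/(-4265)) = 2308/(1/34) + 9/(-1/4265) = 2308/(1/34) + 9*(-4265) = 2308*34 - 38385 = 78472 - 38385 = 40087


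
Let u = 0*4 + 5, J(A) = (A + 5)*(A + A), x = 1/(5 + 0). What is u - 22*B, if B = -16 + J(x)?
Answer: 7781/25 ≈ 311.24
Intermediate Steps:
x = ⅕ (x = 1/5 = ⅕ ≈ 0.20000)
J(A) = 2*A*(5 + A) (J(A) = (5 + A)*(2*A) = 2*A*(5 + A))
B = -348/25 (B = -16 + 2*(⅕)*(5 + ⅕) = -16 + 2*(⅕)*(26/5) = -16 + 52/25 = -348/25 ≈ -13.920)
u = 5 (u = 0 + 5 = 5)
u - 22*B = 5 - 22*(-348/25) = 5 + 7656/25 = 7781/25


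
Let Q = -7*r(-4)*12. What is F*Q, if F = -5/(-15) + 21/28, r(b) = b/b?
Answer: -91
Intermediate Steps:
r(b) = 1
Q = -84 (Q = -7*1*12 = -7*12 = -84)
F = 13/12 (F = -5*(-1/15) + 21*(1/28) = ⅓ + ¾ = 13/12 ≈ 1.0833)
F*Q = (13/12)*(-84) = -91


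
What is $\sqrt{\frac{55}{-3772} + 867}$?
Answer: $\frac{\sqrt{3083863667}}{1886} \approx 29.445$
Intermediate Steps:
$\sqrt{\frac{55}{-3772} + 867} = \sqrt{55 \left(- \frac{1}{3772}\right) + 867} = \sqrt{- \frac{55}{3772} + 867} = \sqrt{\frac{3270269}{3772}} = \frac{\sqrt{3083863667}}{1886}$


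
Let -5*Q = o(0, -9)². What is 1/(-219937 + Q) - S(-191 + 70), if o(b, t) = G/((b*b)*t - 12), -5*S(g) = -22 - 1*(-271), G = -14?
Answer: 9857587641/197943545 ≈ 49.800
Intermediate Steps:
S(g) = -249/5 (S(g) = -(-22 - 1*(-271))/5 = -(-22 + 271)/5 = -⅕*249 = -249/5)
o(b, t) = -14/(-12 + t*b²) (o(b, t) = -14/((b*b)*t - 12) = -14/(b²*t - 12) = -14/(t*b² - 12) = -14/(-12 + t*b²))
Q = -49/180 (Q = -196/(-12 - 9*0²)²/5 = -196/(-12 - 9*0)²/5 = -196/(-12 + 0)²/5 = -(-14/(-12))²/5 = -(-14*(-1/12))²/5 = -(7/6)²/5 = -⅕*49/36 = -49/180 ≈ -0.27222)
1/(-219937 + Q) - S(-191 + 70) = 1/(-219937 - 49/180) - 1*(-249/5) = 1/(-39588709/180) + 249/5 = -180/39588709 + 249/5 = 9857587641/197943545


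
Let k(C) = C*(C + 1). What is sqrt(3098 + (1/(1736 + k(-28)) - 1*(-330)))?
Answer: sqrt(5322025471)/1246 ≈ 58.549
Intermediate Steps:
k(C) = C*(1 + C)
sqrt(3098 + (1/(1736 + k(-28)) - 1*(-330))) = sqrt(3098 + (1/(1736 - 28*(1 - 28)) - 1*(-330))) = sqrt(3098 + (1/(1736 - 28*(-27)) + 330)) = sqrt(3098 + (1/(1736 + 756) + 330)) = sqrt(3098 + (1/2492 + 330)) = sqrt(3098 + 822361/2492) = sqrt(8542577/2492) = sqrt(5322025471)/1246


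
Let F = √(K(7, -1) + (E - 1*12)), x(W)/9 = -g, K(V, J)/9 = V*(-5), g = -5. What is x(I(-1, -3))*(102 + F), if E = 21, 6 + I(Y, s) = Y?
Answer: 4590 + 135*I*√34 ≈ 4590.0 + 787.18*I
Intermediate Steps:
K(V, J) = -45*V (K(V, J) = 9*(V*(-5)) = 9*(-5*V) = -45*V)
I(Y, s) = -6 + Y
x(W) = 45 (x(W) = 9*(-1*(-5)) = 9*5 = 45)
F = 3*I*√34 (F = √(-45*7 + (21 - 1*12)) = √(-315 + (21 - 12)) = √(-315 + 9) = √(-306) = 3*I*√34 ≈ 17.493*I)
x(I(-1, -3))*(102 + F) = 45*(102 + 3*I*√34) = 4590 + 135*I*√34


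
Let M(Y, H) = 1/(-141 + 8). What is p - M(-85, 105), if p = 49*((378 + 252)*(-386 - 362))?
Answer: -3071071079/133 ≈ -2.3091e+7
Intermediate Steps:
M(Y, H) = -1/133 (M(Y, H) = 1/(-133) = -1/133)
p = -23090760 (p = 49*(630*(-748)) = 49*(-471240) = -23090760)
p - M(-85, 105) = -23090760 - 1*(-1/133) = -23090760 + 1/133 = -3071071079/133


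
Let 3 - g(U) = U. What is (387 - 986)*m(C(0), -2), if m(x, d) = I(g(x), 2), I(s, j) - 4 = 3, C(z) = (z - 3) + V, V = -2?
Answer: -4193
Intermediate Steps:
g(U) = 3 - U
C(z) = -5 + z (C(z) = (z - 3) - 2 = (-3 + z) - 2 = -5 + z)
I(s, j) = 7 (I(s, j) = 4 + 3 = 7)
m(x, d) = 7
(387 - 986)*m(C(0), -2) = (387 - 986)*7 = -599*7 = -4193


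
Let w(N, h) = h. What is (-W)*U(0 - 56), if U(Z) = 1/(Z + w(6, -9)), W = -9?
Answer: -9/65 ≈ -0.13846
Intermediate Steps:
U(Z) = 1/(-9 + Z) (U(Z) = 1/(Z - 9) = 1/(-9 + Z))
(-W)*U(0 - 56) = (-1*(-9))/(-9 + (0 - 56)) = 9/(-9 - 56) = 9/(-65) = 9*(-1/65) = -9/65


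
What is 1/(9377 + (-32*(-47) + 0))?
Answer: 1/10881 ≈ 9.1903e-5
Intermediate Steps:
1/(9377 + (-32*(-47) + 0)) = 1/(9377 + (1504 + 0)) = 1/(9377 + 1504) = 1/10881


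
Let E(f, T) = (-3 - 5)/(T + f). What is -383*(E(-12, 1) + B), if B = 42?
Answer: -180010/11 ≈ -16365.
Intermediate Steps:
E(f, T) = -8/(T + f)
-383*(E(-12, 1) + B) = -383*(-8/(1 - 12) + 42) = -383*(-8/(-11) + 42) = -383*(-8*(-1/11) + 42) = -383*(8/11 + 42) = -383*470/11 = -180010/11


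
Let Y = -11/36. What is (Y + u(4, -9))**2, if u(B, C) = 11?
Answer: 148225/1296 ≈ 114.37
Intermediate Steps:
Y = -11/36 (Y = -11*1/36 = -11/36 ≈ -0.30556)
(Y + u(4, -9))**2 = (-11/36 + 11)**2 = (385/36)**2 = 148225/1296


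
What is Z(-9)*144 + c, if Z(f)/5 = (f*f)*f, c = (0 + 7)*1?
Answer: -524873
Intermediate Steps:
c = 7 (c = 7*1 = 7)
Z(f) = 5*f³ (Z(f) = 5*((f*f)*f) = 5*(f²*f) = 5*f³)
Z(-9)*144 + c = (5*(-9)³)*144 + 7 = (5*(-729))*144 + 7 = -3645*144 + 7 = -524880 + 7 = -524873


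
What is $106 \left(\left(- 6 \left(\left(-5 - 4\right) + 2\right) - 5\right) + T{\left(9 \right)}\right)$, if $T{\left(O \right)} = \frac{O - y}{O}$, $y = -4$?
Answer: $\frac{36676}{9} \approx 4075.1$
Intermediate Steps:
$T{\left(O \right)} = \frac{4 + O}{O}$ ($T{\left(O \right)} = \frac{O - -4}{O} = \frac{O + 4}{O} = \frac{4 + O}{O}$)
$106 \left(\left(- 6 \left(\left(-5 - 4\right) + 2\right) - 5\right) + T{\left(9 \right)}\right) = 106 \left(\left(- 6 \left(\left(-5 - 4\right) + 2\right) - 5\right) + \frac{4 + 9}{9}\right) = 106 \left(\left(- 6 \left(-9 + 2\right) - 5\right) + \frac{1}{9} \cdot 13\right) = 106 \left(\left(\left(-6\right) \left(-7\right) - 5\right) + \frac{13}{9}\right) = 106 \left(\left(42 - 5\right) + \frac{13}{9}\right) = 106 \left(37 + \frac{13}{9}\right) = 106 \cdot \frac{346}{9} = \frac{36676}{9}$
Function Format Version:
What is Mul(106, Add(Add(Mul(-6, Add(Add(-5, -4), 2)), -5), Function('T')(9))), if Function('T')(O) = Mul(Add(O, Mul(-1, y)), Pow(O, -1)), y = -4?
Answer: Rational(36676, 9) ≈ 4075.1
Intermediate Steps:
Function('T')(O) = Mul(Pow(O, -1), Add(4, O)) (Function('T')(O) = Mul(Add(O, Mul(-1, -4)), Pow(O, -1)) = Mul(Add(O, 4), Pow(O, -1)) = Mul(Add(4, O), Pow(O, -1)) = Mul(Pow(O, -1), Add(4, O)))
Mul(106, Add(Add(Mul(-6, Add(Add(-5, -4), 2)), -5), Function('T')(9))) = Mul(106, Add(Add(Mul(-6, Add(Add(-5, -4), 2)), -5), Mul(Pow(9, -1), Add(4, 9)))) = Mul(106, Add(Add(Mul(-6, Add(-9, 2)), -5), Mul(Rational(1, 9), 13))) = Mul(106, Add(Add(Mul(-6, -7), -5), Rational(13, 9))) = Mul(106, Add(Add(42, -5), Rational(13, 9))) = Mul(106, Add(37, Rational(13, 9))) = Mul(106, Rational(346, 9)) = Rational(36676, 9)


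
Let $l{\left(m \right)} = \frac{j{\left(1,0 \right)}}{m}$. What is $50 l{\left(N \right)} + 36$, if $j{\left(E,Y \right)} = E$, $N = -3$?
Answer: $\frac{58}{3} \approx 19.333$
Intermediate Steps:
$l{\left(m \right)} = \frac{1}{m}$ ($l{\left(m \right)} = 1 \frac{1}{m} = \frac{1}{m}$)
$50 l{\left(N \right)} + 36 = \frac{50}{-3} + 36 = 50 \left(- \frac{1}{3}\right) + 36 = - \frac{50}{3} + 36 = \frac{58}{3}$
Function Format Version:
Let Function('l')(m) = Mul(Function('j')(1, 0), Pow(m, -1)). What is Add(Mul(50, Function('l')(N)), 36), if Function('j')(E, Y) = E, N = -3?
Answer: Rational(58, 3) ≈ 19.333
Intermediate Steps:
Function('l')(m) = Pow(m, -1) (Function('l')(m) = Mul(1, Pow(m, -1)) = Pow(m, -1))
Add(Mul(50, Function('l')(N)), 36) = Add(Mul(50, Pow(-3, -1)), 36) = Add(Mul(50, Rational(-1, 3)), 36) = Add(Rational(-50, 3), 36) = Rational(58, 3)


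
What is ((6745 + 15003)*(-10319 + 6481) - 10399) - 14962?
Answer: -83494185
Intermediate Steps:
((6745 + 15003)*(-10319 + 6481) - 10399) - 14962 = (21748*(-3838) - 10399) - 14962 = (-83468824 - 10399) - 14962 = -83479223 - 14962 = -83494185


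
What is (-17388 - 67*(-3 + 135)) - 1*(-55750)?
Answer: 29518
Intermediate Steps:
(-17388 - 67*(-3 + 135)) - 1*(-55750) = (-17388 - 67*132) + 55750 = (-17388 - 1*8844) + 55750 = (-17388 - 8844) + 55750 = -26232 + 55750 = 29518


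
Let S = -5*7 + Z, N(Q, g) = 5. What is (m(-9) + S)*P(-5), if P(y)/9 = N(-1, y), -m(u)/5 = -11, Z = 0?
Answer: 900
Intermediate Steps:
m(u) = 55 (m(u) = -5*(-11) = 55)
P(y) = 45 (P(y) = 9*5 = 45)
S = -35 (S = -5*7 + 0 = -35 + 0 = -35)
(m(-9) + S)*P(-5) = (55 - 35)*45 = 20*45 = 900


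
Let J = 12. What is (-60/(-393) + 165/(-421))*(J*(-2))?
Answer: 316680/55151 ≈ 5.7421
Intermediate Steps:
(-60/(-393) + 165/(-421))*(J*(-2)) = (-60/(-393) + 165/(-421))*(12*(-2)) = (-60*(-1/393) + 165*(-1/421))*(-24) = (20/131 - 165/421)*(-24) = -13195/55151*(-24) = 316680/55151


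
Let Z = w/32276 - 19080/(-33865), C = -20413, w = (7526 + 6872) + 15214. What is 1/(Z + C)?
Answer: -54651337/1115516810358 ≈ -4.8992e-5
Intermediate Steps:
w = 29612 (w = 14398 + 15214 = 29612)
Z = 80931823/54651337 (Z = 29612/32276 - 19080/(-33865) = 29612*(1/32276) - 19080*(-1/33865) = 7403/8069 + 3816/6773 = 80931823/54651337 ≈ 1.4809)
1/(Z + C) = 1/(80931823/54651337 - 20413) = 1/(-1115516810358/54651337) = -54651337/1115516810358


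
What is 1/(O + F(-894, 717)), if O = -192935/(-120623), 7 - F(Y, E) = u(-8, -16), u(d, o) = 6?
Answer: 120623/313558 ≈ 0.38469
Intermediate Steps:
F(Y, E) = 1 (F(Y, E) = 7 - 1*6 = 7 - 6 = 1)
O = 192935/120623 (O = -192935*(-1/120623) = 192935/120623 ≈ 1.5995)
1/(O + F(-894, 717)) = 1/(192935/120623 + 1) = 1/(313558/120623) = 120623/313558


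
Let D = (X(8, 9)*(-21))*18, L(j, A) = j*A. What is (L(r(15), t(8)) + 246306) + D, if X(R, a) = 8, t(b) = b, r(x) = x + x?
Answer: 243522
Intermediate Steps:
r(x) = 2*x
L(j, A) = A*j
D = -3024 (D = (8*(-21))*18 = -168*18 = -3024)
(L(r(15), t(8)) + 246306) + D = (8*(2*15) + 246306) - 3024 = (8*30 + 246306) - 3024 = (240 + 246306) - 3024 = 246546 - 3024 = 243522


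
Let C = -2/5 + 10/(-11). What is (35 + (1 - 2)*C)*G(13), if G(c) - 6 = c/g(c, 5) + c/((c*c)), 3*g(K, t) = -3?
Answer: -35946/143 ≈ -251.37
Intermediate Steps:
g(K, t) = -1 (g(K, t) = (⅓)*(-3) = -1)
C = -72/55 (C = -2*⅕ + 10*(-1/11) = -⅖ - 10/11 = -72/55 ≈ -1.3091)
G(c) = 6 + 1/c - c (G(c) = 6 + (c/(-1) + c/((c*c))) = 6 + (c*(-1) + c/(c²)) = 6 + (-c + c/c²) = 6 + (-c + 1/c) = 6 + (1/c - c) = 6 + 1/c - c)
(35 + (1 - 2)*C)*G(13) = (35 + (1 - 2)*(-72/55))*(6 + 1/13 - 1*13) = (35 - 1*(-72/55))*(6 + 1/13 - 13) = (35 + 72/55)*(-90/13) = (1997/55)*(-90/13) = -35946/143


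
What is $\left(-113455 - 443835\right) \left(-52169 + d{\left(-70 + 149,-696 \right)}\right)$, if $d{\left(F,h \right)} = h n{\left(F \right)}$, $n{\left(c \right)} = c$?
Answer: $59715295370$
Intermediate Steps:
$d{\left(F,h \right)} = F h$ ($d{\left(F,h \right)} = h F = F h$)
$\left(-113455 - 443835\right) \left(-52169 + d{\left(-70 + 149,-696 \right)}\right) = \left(-113455 - 443835\right) \left(-52169 + \left(-70 + 149\right) \left(-696\right)\right) = - 557290 \left(-52169 + 79 \left(-696\right)\right) = - 557290 \left(-52169 - 54984\right) = \left(-557290\right) \left(-107153\right) = 59715295370$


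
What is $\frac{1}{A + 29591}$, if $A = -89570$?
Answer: $- \frac{1}{59979} \approx -1.6673 \cdot 10^{-5}$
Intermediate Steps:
$\frac{1}{A + 29591} = \frac{1}{-89570 + 29591} = \frac{1}{-59979} = - \frac{1}{59979}$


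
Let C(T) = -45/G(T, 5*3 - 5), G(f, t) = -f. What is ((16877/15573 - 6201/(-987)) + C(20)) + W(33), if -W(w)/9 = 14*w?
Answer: -85017255395/20494068 ≈ -4148.4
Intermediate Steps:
C(T) = 45/T (C(T) = -45*(-1/T) = -(-45)/T = 45/T)
W(w) = -126*w
((16877/15573 - 6201/(-987)) + C(20)) + W(33) = ((16877/15573 - 6201/(-987)) + 45/20) - 126*33 = ((16877*(1/15573) - 6201*(-1/987)) + 45*(1/20)) - 4158 = ((16877/15573 + 2067/329) + 9/4) - 4158 = (37741924/5123517 + 9/4) - 4158 = 197079349/20494068 - 4158 = -85017255395/20494068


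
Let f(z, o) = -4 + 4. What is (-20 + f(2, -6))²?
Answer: 400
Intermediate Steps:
f(z, o) = 0
(-20 + f(2, -6))² = (-20 + 0)² = (-20)² = 400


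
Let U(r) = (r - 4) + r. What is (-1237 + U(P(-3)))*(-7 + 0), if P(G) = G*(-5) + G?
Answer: 8519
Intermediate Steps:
P(G) = -4*G (P(G) = -5*G + G = -4*G)
U(r) = -4 + 2*r (U(r) = (-4 + r) + r = -4 + 2*r)
(-1237 + U(P(-3)))*(-7 + 0) = (-1237 + (-4 + 2*(-4*(-3))))*(-7 + 0) = (-1237 + (-4 + 2*12))*(-7) = (-1237 + (-4 + 24))*(-7) = (-1237 + 20)*(-7) = -1217*(-7) = 8519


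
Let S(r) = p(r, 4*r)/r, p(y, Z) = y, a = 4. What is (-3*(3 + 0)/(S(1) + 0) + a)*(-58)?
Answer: 290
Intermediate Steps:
S(r) = 1 (S(r) = r/r = 1)
(-3*(3 + 0)/(S(1) + 0) + a)*(-58) = (-3*(3 + 0)/(1 + 0) + 4)*(-58) = (-9/1 + 4)*(-58) = (-9 + 4)*(-58) = -5*(-58) = 290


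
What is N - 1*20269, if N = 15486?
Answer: -4783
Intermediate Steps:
N - 1*20269 = 15486 - 1*20269 = 15486 - 20269 = -4783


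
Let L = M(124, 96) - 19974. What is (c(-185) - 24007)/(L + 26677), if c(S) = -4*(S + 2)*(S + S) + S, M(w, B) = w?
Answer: -295032/6827 ≈ -43.215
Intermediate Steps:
L = -19850 (L = 124 - 19974 = -19850)
c(S) = S - 8*S*(2 + S) (c(S) = -4*(2 + S)*2*S + S = -8*S*(2 + S) + S = S - 8*S*(2 + S))
(c(-185) - 24007)/(L + 26677) = (-1*(-185)*(15 + 8*(-185)) - 24007)/(-19850 + 26677) = (-1*(-185)*(15 - 1480) - 24007)/6827 = (-1*(-185)*(-1465) - 24007)*(1/6827) = (-271025 - 24007)*(1/6827) = -295032*1/6827 = -295032/6827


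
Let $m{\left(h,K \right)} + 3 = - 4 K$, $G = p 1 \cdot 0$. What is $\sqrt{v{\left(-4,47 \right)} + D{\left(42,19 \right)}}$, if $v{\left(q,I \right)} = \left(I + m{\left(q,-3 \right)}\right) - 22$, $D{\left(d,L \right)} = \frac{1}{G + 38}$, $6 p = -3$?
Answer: $\frac{\sqrt{49134}}{38} \approx 5.8332$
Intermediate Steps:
$p = - \frac{1}{2}$ ($p = \frac{1}{6} \left(-3\right) = - \frac{1}{2} \approx -0.5$)
$G = 0$ ($G = \left(- \frac{1}{2}\right) 1 \cdot 0 = \left(- \frac{1}{2}\right) 0 = 0$)
$D{\left(d,L \right)} = \frac{1}{38}$ ($D{\left(d,L \right)} = \frac{1}{0 + 38} = \frac{1}{38}$)
$m{\left(h,K \right)} = -3 - 4 K$
$v{\left(q,I \right)} = -13 + I$ ($v{\left(q,I \right)} = \left(I - -9\right) - 22 = \left(I + \left(-3 + 12\right)\right) - 22 = \left(I + 9\right) - 22 = \left(9 + I\right) - 22 = -13 + I$)
$\sqrt{v{\left(-4,47 \right)} + D{\left(42,19 \right)}} = \sqrt{\left(-13 + 47\right) + \frac{1}{38}} = \sqrt{34 + \frac{1}{38}} = \sqrt{\frac{1293}{38}} = \frac{\sqrt{49134}}{38}$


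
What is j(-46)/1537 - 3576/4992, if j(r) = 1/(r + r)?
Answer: -5267351/7353008 ≈ -0.71635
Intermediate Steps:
j(r) = 1/(2*r)
j(-46)/1537 - 3576/4992 = ((½)/(-46))/1537 - 3576/4992 = ((½)*(-1/46))*(1/1537) - 3576*1/4992 = -1/92*1/1537 - 149/208 = -1/141404 - 149/208 = -5267351/7353008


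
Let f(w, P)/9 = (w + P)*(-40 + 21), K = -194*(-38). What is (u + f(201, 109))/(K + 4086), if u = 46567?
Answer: -379/674 ≈ -0.56231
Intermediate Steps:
K = 7372
f(w, P) = -171*P - 171*w (f(w, P) = 9*((w + P)*(-40 + 21)) = 9*((P + w)*(-19)) = 9*(-19*P - 19*w) = -171*P - 171*w)
(u + f(201, 109))/(K + 4086) = (46567 + (-171*109 - 171*201))/(7372 + 4086) = (46567 + (-18639 - 34371))/11458 = (46567 - 53010)*(1/11458) = -6443*1/11458 = -379/674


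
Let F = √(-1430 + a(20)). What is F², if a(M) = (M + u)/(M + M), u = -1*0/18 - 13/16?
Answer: -914893/640 ≈ -1429.5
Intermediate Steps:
u = -13/16 (u = 0*(1/18) - 13*1/16 = 0 - 13/16 = -13/16 ≈ -0.81250)
a(M) = (-13/16 + M)/(2*M) (a(M) = (M - 13/16)/(M + M) = (-13/16 + M)/((2*M)) = (-13/16 + M)*(1/(2*M)) = (-13/16 + M)/(2*M))
F = I*√9148930/80 (F = √(-1430 + (1/32)*(-13 + 16*20)/20) = √(-1430 + (1/32)*(1/20)*(-13 + 320)) = √(-1430 + (1/32)*(1/20)*307) = √(-1430 + 307/640) = √(-914893/640) = I*√9148930/80 ≈ 37.809*I)
F² = (I*√9148930/80)² = -914893/640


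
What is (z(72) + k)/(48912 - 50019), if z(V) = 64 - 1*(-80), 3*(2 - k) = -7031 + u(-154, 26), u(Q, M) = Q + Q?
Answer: -7777/3321 ≈ -2.3418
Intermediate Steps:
u(Q, M) = 2*Q
k = 7345/3 (k = 2 - (-7031 + 2*(-154))/3 = 2 - (-7031 - 308)/3 = 2 - 1/3*(-7339) = 2 + 7339/3 = 7345/3 ≈ 2448.3)
z(V) = 144 (z(V) = 64 + 80 = 144)
(z(72) + k)/(48912 - 50019) = (144 + 7345/3)/(48912 - 50019) = (7777/3)/(-1107) = (7777/3)*(-1/1107) = -7777/3321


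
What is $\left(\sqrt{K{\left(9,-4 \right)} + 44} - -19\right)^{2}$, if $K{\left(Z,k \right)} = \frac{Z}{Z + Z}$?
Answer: $\frac{\left(38 + \sqrt{178}\right)^{2}}{4} \approx 658.99$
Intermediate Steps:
$K{\left(Z,k \right)} = \frac{1}{2}$ ($K{\left(Z,k \right)} = \frac{Z}{2 Z} = Z \frac{1}{2 Z} = \frac{1}{2}$)
$\left(\sqrt{K{\left(9,-4 \right)} + 44} - -19\right)^{2} = \left(\sqrt{\frac{1}{2} + 44} - -19\right)^{2} = \left(\sqrt{\frac{89}{2}} + 19\right)^{2} = \left(\frac{\sqrt{178}}{2} + 19\right)^{2} = \left(19 + \frac{\sqrt{178}}{2}\right)^{2}$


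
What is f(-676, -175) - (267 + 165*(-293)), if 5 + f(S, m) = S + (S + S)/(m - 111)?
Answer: 521419/11 ≈ 47402.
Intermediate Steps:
f(S, m) = -5 + S + 2*S/(-111 + m) (f(S, m) = -5 + (S + (S + S)/(m - 111)) = -5 + (S + (2*S)/(-111 + m)) = -5 + (S + 2*S/(-111 + m)) = -5 + S + 2*S/(-111 + m))
f(-676, -175) - (267 + 165*(-293)) = (555 - 109*(-676) - 5*(-175) - 676*(-175))/(-111 - 175) - (267 + 165*(-293)) = (555 + 73684 + 875 + 118300)/(-286) - (267 - 48345) = -1/286*193414 - 1*(-48078) = -7439/11 + 48078 = 521419/11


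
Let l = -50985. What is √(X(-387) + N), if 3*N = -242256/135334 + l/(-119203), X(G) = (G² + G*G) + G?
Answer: 2*√4865842243595106507206522/8066109401 ≈ 546.95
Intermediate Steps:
X(G) = G + 2*G² (X(G) = (G² + G²) + G = 2*G² + G = G + 2*G²)
N = -3662939663/8066109401 (N = (-242256/135334 - 50985/(-119203))/3 = (-242256*1/135334 - 50985*(-1/119203))/3 = (-121128/67667 + 50985/119203)/3 = (⅓)*(-10988818989/8066109401) = -3662939663/8066109401 ≈ -0.45411)
√(X(-387) + N) = √(-387*(1 + 2*(-387)) - 3662939663/8066109401) = √(-387*(1 - 774) - 3662939663/8066109401) = √(-387*(-773) - 3662939663/8066109401) = √(299151 - 3662939663/8066109401) = √(2412981030478888/8066109401) = 2*√4865842243595106507206522/8066109401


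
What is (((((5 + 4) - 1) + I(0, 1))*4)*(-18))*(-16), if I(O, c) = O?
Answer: 9216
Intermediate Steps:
(((((5 + 4) - 1) + I(0, 1))*4)*(-18))*(-16) = (((((5 + 4) - 1) + 0)*4)*(-18))*(-16) = ((((9 - 1) + 0)*4)*(-18))*(-16) = (((8 + 0)*4)*(-18))*(-16) = ((8*4)*(-18))*(-16) = (32*(-18))*(-16) = -576*(-16) = 9216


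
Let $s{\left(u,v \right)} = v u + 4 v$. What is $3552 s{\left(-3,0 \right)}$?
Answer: $0$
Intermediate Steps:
$s{\left(u,v \right)} = 4 v + u v$ ($s{\left(u,v \right)} = u v + 4 v = 4 v + u v$)
$3552 s{\left(-3,0 \right)} = 3552 \cdot 0 \left(4 - 3\right) = 3552 \cdot 0 \cdot 1 = 3552 \cdot 0 = 0$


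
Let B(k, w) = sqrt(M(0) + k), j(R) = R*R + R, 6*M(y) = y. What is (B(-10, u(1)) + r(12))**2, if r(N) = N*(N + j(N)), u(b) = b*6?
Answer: (2016 + I*sqrt(10))**2 ≈ 4.0642e+6 + 1.275e+4*I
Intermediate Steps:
M(y) = y/6
j(R) = R + R**2 (j(R) = R**2 + R = R + R**2)
u(b) = 6*b
r(N) = N*(N + N*(1 + N))
B(k, w) = sqrt(k) (B(k, w) = sqrt((1/6)*0 + k) = sqrt(0 + k) = sqrt(k))
(B(-10, u(1)) + r(12))**2 = (sqrt(-10) + 12**2*(2 + 12))**2 = (I*sqrt(10) + 144*14)**2 = (I*sqrt(10) + 2016)**2 = (2016 + I*sqrt(10))**2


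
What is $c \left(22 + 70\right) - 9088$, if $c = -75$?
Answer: $-15988$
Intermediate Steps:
$c \left(22 + 70\right) - 9088 = - 75 \left(22 + 70\right) - 9088 = \left(-75\right) 92 - 9088 = -6900 - 9088 = -15988$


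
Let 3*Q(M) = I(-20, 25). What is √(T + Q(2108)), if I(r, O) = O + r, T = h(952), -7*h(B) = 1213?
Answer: 2*I*√18921/21 ≈ 13.1*I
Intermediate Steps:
h(B) = -1213/7 (h(B) = -⅐*1213 = -1213/7)
T = -1213/7 ≈ -173.29
Q(M) = 5/3 (Q(M) = (25 - 20)/3 = (⅓)*5 = 5/3)
√(T + Q(2108)) = √(-1213/7 + 5/3) = √(-3604/21) = 2*I*√18921/21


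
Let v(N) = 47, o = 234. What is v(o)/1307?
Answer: 47/1307 ≈ 0.035960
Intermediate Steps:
v(o)/1307 = 47/1307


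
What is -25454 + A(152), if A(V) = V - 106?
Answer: -25408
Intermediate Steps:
A(V) = -106 + V
-25454 + A(152) = -25454 + (-106 + 152) = -25454 + 46 = -25408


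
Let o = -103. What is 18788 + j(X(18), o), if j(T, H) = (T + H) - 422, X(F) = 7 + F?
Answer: 18288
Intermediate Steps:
j(T, H) = -422 + H + T (j(T, H) = (H + T) - 422 = -422 + H + T)
18788 + j(X(18), o) = 18788 + (-422 - 103 + (7 + 18)) = 18788 + (-422 - 103 + 25) = 18788 - 500 = 18288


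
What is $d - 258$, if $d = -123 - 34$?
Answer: $-415$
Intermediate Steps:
$d = -157$
$d - 258 = -157 - 258 = -415$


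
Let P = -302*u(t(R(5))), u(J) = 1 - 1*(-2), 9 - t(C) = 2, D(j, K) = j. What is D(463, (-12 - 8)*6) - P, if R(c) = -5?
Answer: 1369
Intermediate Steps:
t(C) = 7 (t(C) = 9 - 1*2 = 9 - 2 = 7)
u(J) = 3 (u(J) = 1 + 2 = 3)
P = -906 (P = -302*3 = -906)
D(463, (-12 - 8)*6) - P = 463 - 1*(-906) = 463 + 906 = 1369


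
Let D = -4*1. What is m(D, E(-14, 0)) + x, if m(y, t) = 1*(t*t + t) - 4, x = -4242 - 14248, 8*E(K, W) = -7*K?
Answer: -293307/16 ≈ -18332.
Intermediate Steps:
E(K, W) = -7*K/8 (E(K, W) = (-7*K)/8 = -7*K/8)
D = -4
x = -18490
m(y, t) = -4 + t + t² (m(y, t) = 1*(t² + t) - 4 = 1*(t + t²) - 4 = (t + t²) - 4 = -4 + t + t²)
m(D, E(-14, 0)) + x = (-4 - 7/8*(-14) + (-7/8*(-14))²) - 18490 = (-4 + 49/4 + (49/4)²) - 18490 = (-4 + 49/4 + 2401/16) - 18490 = 2533/16 - 18490 = -293307/16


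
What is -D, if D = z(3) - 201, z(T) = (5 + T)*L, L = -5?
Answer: 241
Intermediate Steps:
z(T) = -25 - 5*T (z(T) = (5 + T)*(-5) = -25 - 5*T)
D = -241 (D = (-25 - 5*3) - 201 = (-25 - 15) - 201 = -40 - 201 = -241)
-D = -1*(-241) = 241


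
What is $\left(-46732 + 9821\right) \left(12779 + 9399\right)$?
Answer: $-818612158$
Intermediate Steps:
$\left(-46732 + 9821\right) \left(12779 + 9399\right) = \left(-36911\right) 22178 = -818612158$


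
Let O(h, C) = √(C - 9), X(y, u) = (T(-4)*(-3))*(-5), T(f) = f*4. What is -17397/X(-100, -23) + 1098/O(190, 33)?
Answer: 5799/80 + 183*√6/2 ≈ 296.62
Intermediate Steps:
T(f) = 4*f
X(y, u) = -240 (X(y, u) = ((4*(-4))*(-3))*(-5) = -16*(-3)*(-5) = 48*(-5) = -240)
O(h, C) = √(-9 + C)
-17397/X(-100, -23) + 1098/O(190, 33) = -17397/(-240) + 1098/(√(-9 + 33)) = -17397*(-1/240) + 1098/(√24) = 5799/80 + 1098/((2*√6)) = 5799/80 + 1098*(√6/12) = 5799/80 + 183*√6/2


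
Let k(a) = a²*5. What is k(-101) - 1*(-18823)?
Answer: 69828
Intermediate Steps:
k(a) = 5*a²
k(-101) - 1*(-18823) = 5*(-101)² - 1*(-18823) = 5*10201 + 18823 = 51005 + 18823 = 69828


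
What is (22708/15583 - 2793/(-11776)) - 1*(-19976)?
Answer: 3666014962935/183505408 ≈ 19978.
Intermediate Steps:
(22708/15583 - 2793/(-11776)) - 1*(-19976) = (22708*(1/15583) - 2793*(-1/11776)) + 19976 = (22708/15583 + 2793/11776) + 19976 = 310932727/183505408 + 19976 = 3666014962935/183505408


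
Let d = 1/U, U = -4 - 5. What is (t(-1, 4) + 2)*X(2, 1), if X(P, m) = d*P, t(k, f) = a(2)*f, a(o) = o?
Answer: -20/9 ≈ -2.2222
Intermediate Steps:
U = -9
d = -⅑ (d = 1/(-9) = -⅑ ≈ -0.11111)
t(k, f) = 2*f
X(P, m) = -P/9
(t(-1, 4) + 2)*X(2, 1) = (2*4 + 2)*(-⅑*2) = (8 + 2)*(-2/9) = 10*(-2/9) = -20/9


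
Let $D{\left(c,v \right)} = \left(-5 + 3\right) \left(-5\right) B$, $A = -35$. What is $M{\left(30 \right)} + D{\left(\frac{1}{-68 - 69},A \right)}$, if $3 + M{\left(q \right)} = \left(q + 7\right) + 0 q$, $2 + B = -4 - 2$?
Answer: $-46$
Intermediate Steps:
$B = -8$ ($B = -2 - 6 = -8$)
$D{\left(c,v \right)} = -80$ ($D{\left(c,v \right)} = \left(-5 + 3\right) \left(-5\right) \left(-8\right) = \left(-2\right) \left(-5\right) \left(-8\right) = 10 \left(-8\right) = -80$)
$M{\left(q \right)} = 4 + q$ ($M{\left(q \right)} = -3 + \left(\left(q + 7\right) + 0 q\right) = -3 + \left(\left(7 + q\right) + 0\right) = -3 + \left(7 + q\right) = 4 + q$)
$M{\left(30 \right)} + D{\left(\frac{1}{-68 - 69},A \right)} = \left(4 + 30\right) - 80 = 34 - 80 = -46$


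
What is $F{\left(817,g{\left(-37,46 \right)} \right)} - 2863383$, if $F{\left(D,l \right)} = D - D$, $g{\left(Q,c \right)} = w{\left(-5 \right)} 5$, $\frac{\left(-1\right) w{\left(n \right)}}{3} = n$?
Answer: $-2863383$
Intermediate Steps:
$w{\left(n \right)} = - 3 n$
$g{\left(Q,c \right)} = 75$ ($g{\left(Q,c \right)} = \left(-3\right) \left(-5\right) 5 = 15 \cdot 5 = 75$)
$F{\left(D,l \right)} = 0$
$F{\left(817,g{\left(-37,46 \right)} \right)} - 2863383 = 0 - 2863383 = -2863383$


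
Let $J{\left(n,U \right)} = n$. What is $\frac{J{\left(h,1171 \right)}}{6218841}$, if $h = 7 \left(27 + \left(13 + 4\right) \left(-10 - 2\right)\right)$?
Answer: $- \frac{413}{2072947} \approx -0.00019923$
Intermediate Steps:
$h = -1239$ ($h = 7 \left(27 + 17 \left(-12\right)\right) = 7 \left(27 - 204\right) = 7 \left(-177\right) = -1239$)
$\frac{J{\left(h,1171 \right)}}{6218841} = - \frac{1239}{6218841} = \left(-1239\right) \frac{1}{6218841} = - \frac{413}{2072947}$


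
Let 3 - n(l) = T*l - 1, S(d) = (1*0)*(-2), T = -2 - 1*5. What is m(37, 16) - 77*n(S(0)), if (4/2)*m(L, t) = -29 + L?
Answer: -304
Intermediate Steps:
m(L, t) = -29/2 + L/2 (m(L, t) = (-29 + L)/2 = -29/2 + L/2)
T = -7 (T = -2 - 5 = -7)
S(d) = 0 (S(d) = 0*(-2) = 0)
n(l) = 4 + 7*l (n(l) = 3 - (-7*l - 1) = 3 - (-1 - 7*l) = 3 + (1 + 7*l) = 4 + 7*l)
m(37, 16) - 77*n(S(0)) = (-29/2 + (1/2)*37) - 77*(4 + 7*0) = (-29/2 + 37/2) - 77*(4 + 0) = 4 - 77*4 = 4 - 308 = -304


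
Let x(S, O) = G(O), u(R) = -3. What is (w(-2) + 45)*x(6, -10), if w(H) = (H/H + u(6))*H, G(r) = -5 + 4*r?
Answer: -2205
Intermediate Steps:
x(S, O) = -5 + 4*O
w(H) = -2*H (w(H) = (H/H - 3)*H = (1 - 3)*H = -2*H)
(w(-2) + 45)*x(6, -10) = (-2*(-2) + 45)*(-5 + 4*(-10)) = (4 + 45)*(-5 - 40) = 49*(-45) = -2205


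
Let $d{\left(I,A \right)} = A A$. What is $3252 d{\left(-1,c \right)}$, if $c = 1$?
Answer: $3252$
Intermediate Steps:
$d{\left(I,A \right)} = A^{2}$
$3252 d{\left(-1,c \right)} = 3252 \cdot 1^{2} = 3252 \cdot 1 = 3252$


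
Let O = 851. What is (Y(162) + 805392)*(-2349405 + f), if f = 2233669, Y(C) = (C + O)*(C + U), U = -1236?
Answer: 32703521520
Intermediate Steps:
Y(C) = (-1236 + C)*(851 + C) (Y(C) = (C + 851)*(C - 1236) = (851 + C)*(-1236 + C) = (-1236 + C)*(851 + C))
(Y(162) + 805392)*(-2349405 + f) = ((-1051836 + 162² - 385*162) + 805392)*(-2349405 + 2233669) = ((-1051836 + 26244 - 62370) + 805392)*(-115736) = (-1087962 + 805392)*(-115736) = -282570*(-115736) = 32703521520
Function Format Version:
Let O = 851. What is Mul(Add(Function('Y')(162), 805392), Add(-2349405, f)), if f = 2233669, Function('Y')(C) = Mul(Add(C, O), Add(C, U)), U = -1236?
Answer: 32703521520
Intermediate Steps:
Function('Y')(C) = Mul(Add(-1236, C), Add(851, C)) (Function('Y')(C) = Mul(Add(C, 851), Add(C, -1236)) = Mul(Add(851, C), Add(-1236, C)) = Mul(Add(-1236, C), Add(851, C)))
Mul(Add(Function('Y')(162), 805392), Add(-2349405, f)) = Mul(Add(Add(-1051836, Pow(162, 2), Mul(-385, 162)), 805392), Add(-2349405, 2233669)) = Mul(Add(Add(-1051836, 26244, -62370), 805392), -115736) = Mul(Add(-1087962, 805392), -115736) = Mul(-282570, -115736) = 32703521520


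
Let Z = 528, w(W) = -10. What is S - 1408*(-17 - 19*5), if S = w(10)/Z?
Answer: 41631739/264 ≈ 1.5770e+5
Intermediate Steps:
S = -5/264 (S = -10/528 = -10*1/528 = -5/264 ≈ -0.018939)
S - 1408*(-17 - 19*5) = -5/264 - 1408*(-17 - 19*5) = -5/264 - 1408*(-17 - 95) = -5/264 - 1408*(-112) = -5/264 + 157696 = 41631739/264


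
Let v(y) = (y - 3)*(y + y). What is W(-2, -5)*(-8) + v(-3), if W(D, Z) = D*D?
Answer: 4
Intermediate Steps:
W(D, Z) = D²
v(y) = 2*y*(-3 + y) (v(y) = (-3 + y)*(2*y) = 2*y*(-3 + y))
W(-2, -5)*(-8) + v(-3) = (-2)²*(-8) + 2*(-3)*(-3 - 3) = 4*(-8) + 2*(-3)*(-6) = -32 + 36 = 4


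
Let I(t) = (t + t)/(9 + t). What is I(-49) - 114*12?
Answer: -27311/20 ≈ -1365.6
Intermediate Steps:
I(t) = 2*t/(9 + t) (I(t) = (2*t)/(9 + t) = 2*t/(9 + t))
I(-49) - 114*12 = 2*(-49)/(9 - 49) - 114*12 = 2*(-49)/(-40) - 1368 = 2*(-49)*(-1/40) - 1368 = 49/20 - 1368 = -27311/20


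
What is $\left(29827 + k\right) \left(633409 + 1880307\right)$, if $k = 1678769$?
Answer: $4294925102736$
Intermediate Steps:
$\left(29827 + k\right) \left(633409 + 1880307\right) = \left(29827 + 1678769\right) \left(633409 + 1880307\right) = 1708596 \cdot 2513716 = 4294925102736$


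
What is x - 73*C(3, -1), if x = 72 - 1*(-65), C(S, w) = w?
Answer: 210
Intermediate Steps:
x = 137 (x = 72 + 65 = 137)
x - 73*C(3, -1) = 137 - 73*(-1) = 137 + 73 = 210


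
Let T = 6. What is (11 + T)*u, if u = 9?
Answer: 153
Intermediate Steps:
(11 + T)*u = (11 + 6)*9 = 17*9 = 153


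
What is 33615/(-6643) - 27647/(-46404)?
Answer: -1376211439/308261772 ≈ -4.4644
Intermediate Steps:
33615/(-6643) - 27647/(-46404) = 33615*(-1/6643) - 27647*(-1/46404) = -33615/6643 + 27647/46404 = -1376211439/308261772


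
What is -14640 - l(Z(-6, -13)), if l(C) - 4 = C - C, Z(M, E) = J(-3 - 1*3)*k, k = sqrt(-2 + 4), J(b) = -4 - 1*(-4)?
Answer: -14644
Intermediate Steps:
J(b) = 0 (J(b) = -4 + 4 = 0)
k = sqrt(2) ≈ 1.4142
Z(M, E) = 0 (Z(M, E) = 0*sqrt(2) = 0)
l(C) = 4 (l(C) = 4 + (C - C) = 4 + 0 = 4)
-14640 - l(Z(-6, -13)) = -14640 - 1*4 = -14640 - 4 = -14644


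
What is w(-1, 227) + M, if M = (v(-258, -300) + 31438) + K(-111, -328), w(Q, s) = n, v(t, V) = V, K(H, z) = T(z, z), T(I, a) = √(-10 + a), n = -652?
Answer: 30486 + 13*I*√2 ≈ 30486.0 + 18.385*I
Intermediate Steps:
K(H, z) = √(-10 + z)
w(Q, s) = -652
M = 31138 + 13*I*√2 (M = (-300 + 31438) + √(-10 - 328) = 31138 + √(-338) = 31138 + 13*I*√2 ≈ 31138.0 + 18.385*I)
w(-1, 227) + M = -652 + (31138 + 13*I*√2) = 30486 + 13*I*√2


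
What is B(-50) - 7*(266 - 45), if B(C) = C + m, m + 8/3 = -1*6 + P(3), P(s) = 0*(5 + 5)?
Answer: -4817/3 ≈ -1605.7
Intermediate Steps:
P(s) = 0 (P(s) = 0*10 = 0)
m = -26/3 (m = -8/3 + (-1*6 + 0) = -8/3 + (-6 + 0) = -8/3 - 6 = -26/3 ≈ -8.6667)
B(C) = -26/3 + C (B(C) = C - 26/3 = -26/3 + C)
B(-50) - 7*(266 - 45) = (-26/3 - 50) - 7*(266 - 45) = -176/3 - 7*221 = -176/3 - 1*1547 = -176/3 - 1547 = -4817/3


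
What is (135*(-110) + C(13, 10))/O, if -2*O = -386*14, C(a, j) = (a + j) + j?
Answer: -14817/2702 ≈ -5.4837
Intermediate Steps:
C(a, j) = a + 2*j
O = 2702 (O = -(-193)*14 = -½*(-5404) = 2702)
(135*(-110) + C(13, 10))/O = (135*(-110) + (13 + 2*10))/2702 = (-14850 + (13 + 20))*(1/2702) = (-14850 + 33)*(1/2702) = -14817*1/2702 = -14817/2702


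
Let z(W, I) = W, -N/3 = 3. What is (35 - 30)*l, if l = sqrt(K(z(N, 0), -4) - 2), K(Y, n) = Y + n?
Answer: 5*I*sqrt(15) ≈ 19.365*I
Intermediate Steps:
N = -9 (N = -3*3 = -9)
l = I*sqrt(15) (l = sqrt((-9 - 4) - 2) = sqrt(-13 - 2) = sqrt(-15) = I*sqrt(15) ≈ 3.873*I)
(35 - 30)*l = (35 - 30)*(I*sqrt(15)) = 5*(I*sqrt(15)) = 5*I*sqrt(15)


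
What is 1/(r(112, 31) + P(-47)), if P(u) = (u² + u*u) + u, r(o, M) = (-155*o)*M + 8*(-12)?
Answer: -1/533885 ≈ -1.8731e-6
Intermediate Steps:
r(o, M) = -96 - 155*M*o (r(o, M) = -155*M*o - 96 = -96 - 155*M*o)
P(u) = u + 2*u² (P(u) = (u² + u²) + u = 2*u² + u = u + 2*u²)
1/(r(112, 31) + P(-47)) = 1/((-96 - 155*31*112) - 47*(1 + 2*(-47))) = 1/((-96 - 538160) - 47*(1 - 94)) = 1/(-538256 - 47*(-93)) = 1/(-538256 + 4371) = 1/(-533885) = -1/533885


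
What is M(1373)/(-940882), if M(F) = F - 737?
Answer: -318/470441 ≈ -0.00067596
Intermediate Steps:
M(F) = -737 + F
M(1373)/(-940882) = (-737 + 1373)/(-940882) = 636*(-1/940882) = -318/470441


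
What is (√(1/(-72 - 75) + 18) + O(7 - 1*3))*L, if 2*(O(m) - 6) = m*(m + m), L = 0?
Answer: 0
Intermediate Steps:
O(m) = 6 + m² (O(m) = 6 + (m*(m + m))/2 = 6 + (m*(2*m))/2 = 6 + (2*m²)/2 = 6 + m²)
(√(1/(-72 - 75) + 18) + O(7 - 1*3))*L = (√(1/(-72 - 75) + 18) + (6 + (7 - 1*3)²))*0 = (√(1/(-147) + 18) + (6 + (7 - 3)²))*0 = (√(-1/147 + 18) + (6 + 4²))*0 = (√(2645/147) + (6 + 16))*0 = (23*√15/21 + 22)*0 = (22 + 23*√15/21)*0 = 0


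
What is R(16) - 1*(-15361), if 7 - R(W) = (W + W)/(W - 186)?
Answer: 1306296/85 ≈ 15368.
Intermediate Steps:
R(W) = 7 - 2*W/(-186 + W) (R(W) = 7 - (W + W)/(W - 186) = 7 - 2*W/(-186 + W))
R(16) - 1*(-15361) = (-1302 + 5*16)/(-186 + 16) - 1*(-15361) = (-1302 + 80)/(-170) + 15361 = -1/170*(-1222) + 15361 = 611/85 + 15361 = 1306296/85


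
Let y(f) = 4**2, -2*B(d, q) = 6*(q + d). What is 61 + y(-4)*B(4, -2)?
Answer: -35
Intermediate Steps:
B(d, q) = -3*d - 3*q (B(d, q) = -3*(q + d) = -3*(d + q) = -(6*d + 6*q)/2 = -3*d - 3*q)
y(f) = 16
61 + y(-4)*B(4, -2) = 61 + 16*(-3*4 - 3*(-2)) = 61 + 16*(-12 + 6) = 61 + 16*(-6) = 61 - 96 = -35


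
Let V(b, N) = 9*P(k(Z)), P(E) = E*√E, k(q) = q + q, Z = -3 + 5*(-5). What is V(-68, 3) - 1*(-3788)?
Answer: 3788 - 1008*I*√14 ≈ 3788.0 - 3771.6*I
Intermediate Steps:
Z = -28 (Z = -3 - 25 = -28)
k(q) = 2*q
P(E) = E^(3/2)
V(b, N) = -1008*I*√14 (V(b, N) = 9*(2*(-28))^(3/2) = 9*(-56)^(3/2) = 9*(-112*I*√14) = -1008*I*√14)
V(-68, 3) - 1*(-3788) = -1008*I*√14 - 1*(-3788) = -1008*I*√14 + 3788 = 3788 - 1008*I*√14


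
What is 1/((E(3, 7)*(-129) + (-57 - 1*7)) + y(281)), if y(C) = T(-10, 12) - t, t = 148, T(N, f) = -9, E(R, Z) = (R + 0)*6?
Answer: -1/2543 ≈ -0.00039324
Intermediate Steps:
E(R, Z) = 6*R (E(R, Z) = R*6 = 6*R)
y(C) = -157 (y(C) = -9 - 1*148 = -9 - 148 = -157)
1/((E(3, 7)*(-129) + (-57 - 1*7)) + y(281)) = 1/(((6*3)*(-129) + (-57 - 1*7)) - 157) = 1/((18*(-129) + (-57 - 7)) - 157) = 1/((-2322 - 64) - 157) = 1/(-2386 - 157) = 1/(-2543) = -1/2543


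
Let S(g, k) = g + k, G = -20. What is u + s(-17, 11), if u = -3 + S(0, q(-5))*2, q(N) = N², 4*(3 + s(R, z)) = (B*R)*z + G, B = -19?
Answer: 3709/4 ≈ 927.25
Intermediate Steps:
s(R, z) = -8 - 19*R*z/4 (s(R, z) = -3 + ((-19*R)*z - 20)/4 = -3 + (-19*R*z - 20)/4 = -3 + (-20 - 19*R*z)/4 = -3 + (-5 - 19*R*z/4) = -8 - 19*R*z/4)
u = 47 (u = -3 + (0 + (-5)²)*2 = -3 + (0 + 25)*2 = -3 + 25*2 = -3 + 50 = 47)
u + s(-17, 11) = 47 + (-8 - 19/4*(-17)*11) = 47 + (-8 + 3553/4) = 47 + 3521/4 = 3709/4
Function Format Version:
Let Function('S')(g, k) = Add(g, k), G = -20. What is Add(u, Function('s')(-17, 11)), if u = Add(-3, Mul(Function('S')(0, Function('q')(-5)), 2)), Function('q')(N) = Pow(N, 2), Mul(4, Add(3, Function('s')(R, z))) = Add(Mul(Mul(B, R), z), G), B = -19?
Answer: Rational(3709, 4) ≈ 927.25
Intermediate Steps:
Function('s')(R, z) = Add(-8, Mul(Rational(-19, 4), R, z)) (Function('s')(R, z) = Add(-3, Mul(Rational(1, 4), Add(Mul(Mul(-19, R), z), -20))) = Add(-3, Mul(Rational(1, 4), Add(Mul(-19, R, z), -20))) = Add(-3, Mul(Rational(1, 4), Add(-20, Mul(-19, R, z)))) = Add(-3, Add(-5, Mul(Rational(-19, 4), R, z))) = Add(-8, Mul(Rational(-19, 4), R, z)))
u = 47 (u = Add(-3, Mul(Add(0, Pow(-5, 2)), 2)) = Add(-3, Mul(Add(0, 25), 2)) = Add(-3, Mul(25, 2)) = Add(-3, 50) = 47)
Add(u, Function('s')(-17, 11)) = Add(47, Add(-8, Mul(Rational(-19, 4), -17, 11))) = Add(47, Add(-8, Rational(3553, 4))) = Add(47, Rational(3521, 4)) = Rational(3709, 4)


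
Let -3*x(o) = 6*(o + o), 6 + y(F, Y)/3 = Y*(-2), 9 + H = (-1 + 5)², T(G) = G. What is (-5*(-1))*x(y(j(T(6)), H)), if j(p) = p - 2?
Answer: 1200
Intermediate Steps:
j(p) = -2 + p
H = 7 (H = -9 + (-1 + 5)² = -9 + 4² = -9 + 16 = 7)
y(F, Y) = -18 - 6*Y (y(F, Y) = -18 + 3*(Y*(-2)) = -18 + 3*(-2*Y) = -18 - 6*Y)
x(o) = -4*o (x(o) = -2*(o + o) = -2*2*o = -4*o)
(-5*(-1))*x(y(j(T(6)), H)) = (-5*(-1))*(-4*(-18 - 6*7)) = 5*(-4*(-18 - 42)) = 5*(-4*(-60)) = 5*240 = 1200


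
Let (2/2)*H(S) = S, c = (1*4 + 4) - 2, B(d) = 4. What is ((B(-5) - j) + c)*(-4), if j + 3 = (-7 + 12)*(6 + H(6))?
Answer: 188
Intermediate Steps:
c = 6 (c = (4 + 4) - 2 = 8 - 2 = 6)
H(S) = S
j = 57 (j = -3 + (-7 + 12)*(6 + 6) = -3 + 5*12 = -3 + 60 = 57)
((B(-5) - j) + c)*(-4) = ((4 - 1*57) + 6)*(-4) = ((4 - 57) + 6)*(-4) = (-53 + 6)*(-4) = -47*(-4) = 188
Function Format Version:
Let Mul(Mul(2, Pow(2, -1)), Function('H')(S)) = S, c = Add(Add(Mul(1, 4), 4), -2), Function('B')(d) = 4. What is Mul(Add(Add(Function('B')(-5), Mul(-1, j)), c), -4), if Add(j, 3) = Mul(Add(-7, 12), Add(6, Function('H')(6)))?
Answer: 188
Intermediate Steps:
c = 6 (c = Add(Add(4, 4), -2) = Add(8, -2) = 6)
Function('H')(S) = S
j = 57 (j = Add(-3, Mul(Add(-7, 12), Add(6, 6))) = Add(-3, Mul(5, 12)) = Add(-3, 60) = 57)
Mul(Add(Add(Function('B')(-5), Mul(-1, j)), c), -4) = Mul(Add(Add(4, Mul(-1, 57)), 6), -4) = Mul(Add(Add(4, -57), 6), -4) = Mul(Add(-53, 6), -4) = Mul(-47, -4) = 188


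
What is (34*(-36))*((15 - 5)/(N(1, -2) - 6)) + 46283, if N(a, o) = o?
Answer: 47813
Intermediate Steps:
(34*(-36))*((15 - 5)/(N(1, -2) - 6)) + 46283 = (34*(-36))*((15 - 5)/(-2 - 6)) + 46283 = -12240/(-8) + 46283 = -12240*(-1)/8 + 46283 = -1224*(-5/4) + 46283 = 1530 + 46283 = 47813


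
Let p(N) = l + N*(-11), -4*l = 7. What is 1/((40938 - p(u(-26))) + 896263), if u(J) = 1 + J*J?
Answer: 4/3778599 ≈ 1.0586e-6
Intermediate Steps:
l = -7/4 (l = -1/4*7 = -7/4 ≈ -1.7500)
u(J) = 1 + J**2
p(N) = -7/4 - 11*N (p(N) = -7/4 + N*(-11) = -7/4 - 11*N)
1/((40938 - p(u(-26))) + 896263) = 1/((40938 - (-7/4 - 11*(1 + (-26)**2))) + 896263) = 1/((40938 - (-7/4 - 11*(1 + 676))) + 896263) = 1/((40938 - (-7/4 - 11*677)) + 896263) = 1/((40938 - (-7/4 - 7447)) + 896263) = 1/((40938 - 1*(-29795/4)) + 896263) = 1/((40938 + 29795/4) + 896263) = 1/(193547/4 + 896263) = 1/(3778599/4) = 4/3778599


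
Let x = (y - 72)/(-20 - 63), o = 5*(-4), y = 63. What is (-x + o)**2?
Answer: 2785561/6889 ≈ 404.35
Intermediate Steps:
o = -20
x = 9/83 (x = (63 - 72)/(-20 - 63) = -9/(-83) = -9*(-1/83) = 9/83 ≈ 0.10843)
(-x + o)**2 = (-1*9/83 - 20)**2 = (-9/83 - 20)**2 = (-1669/83)**2 = 2785561/6889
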